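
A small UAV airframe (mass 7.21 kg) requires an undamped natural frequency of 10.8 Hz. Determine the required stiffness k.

ω_n = 2πf_n = 2π × 10.8 = 67.86 rad/s.
k = m·ω_n² = 7.21 × 67.86² = 7.21 × 4605 = 33200 N/m.

33200 N/m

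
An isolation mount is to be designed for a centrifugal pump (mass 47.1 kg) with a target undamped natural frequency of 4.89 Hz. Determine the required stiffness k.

ω_n = 2πf_n = 2π × 4.89 = 30.72 rad/s.
k = m·ω_n² = 47.1 × 30.72² = 47.1 × 944.0 = 44460 N/m.

44500 N/m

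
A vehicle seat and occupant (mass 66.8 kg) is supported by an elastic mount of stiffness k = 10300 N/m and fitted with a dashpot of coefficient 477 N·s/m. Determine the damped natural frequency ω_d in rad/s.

ω_n = √(k/m) = √(10300/66.8) = 12.42 rad/s.
Critical damping c_c = 2√(k·m) = 2√(10300 × 66.8) = 1659 N·s/m, so ζ = c/c_c = 477/1659 = 0.2875.
ω_d = ω_n√(1 − ζ²) = 12.42 × √(1 − 0.0827) = 11.89 rad/s.

11.9 rad/s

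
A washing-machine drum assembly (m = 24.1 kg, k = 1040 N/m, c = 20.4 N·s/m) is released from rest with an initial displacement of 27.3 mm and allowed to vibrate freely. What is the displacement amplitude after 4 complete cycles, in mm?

ζ = c/(2√(km)) = 20.4/(2√(1040 × 24.1)) = 20.4/316.6 = 0.06443.
Logarithmic decrement δ = 2πζ/√(1 − ζ²) = 2π × 0.06443/√(1 − 0.00415) = 0.4057.
After n cycles, x_n/x₀ = e^(−nδ), so x_4 = 27.3 × e^(−4 × 0.4057) = 27.3 × 0.1974 = 5.388 mm.

5.39 mm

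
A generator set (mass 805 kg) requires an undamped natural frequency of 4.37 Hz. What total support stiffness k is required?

ω_n = 2πf_n = 2π × 4.37 = 27.46 rad/s.
k = m·ω_n² = 805 × 27.46² = 805 × 753.9 = 606900 N/m.

607000 N/m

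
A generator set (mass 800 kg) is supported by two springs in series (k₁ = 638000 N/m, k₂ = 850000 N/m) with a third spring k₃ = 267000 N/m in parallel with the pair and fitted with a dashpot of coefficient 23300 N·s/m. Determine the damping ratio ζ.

0.518

Series pair: k_s = k₁k₂/(k₁+k₂) = (638000)(850000)/(638000 + 850000) = 364400 N/m. In parallel with k₃: k_eq = 364400 + 267000 = 631400 N/m.
ω_n = √(k_eq/m) = √(631400/800) = 28.09 rad/s.
Critical damping c_c = 2√(k_eq·m) = 2√(631400 × 800) = 44950 N·s/m, so ζ = c/c_c = 23300/44950 = 0.5183.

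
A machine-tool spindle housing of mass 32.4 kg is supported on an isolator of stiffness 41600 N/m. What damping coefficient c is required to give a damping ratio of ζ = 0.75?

c_c = 2√(k·m) = 2√(41600 × 32.4) = 2322 N·s/m.
c = ζ·c_c = 0.75 × 2322 = 1741 N·s/m.

1740 N·s/m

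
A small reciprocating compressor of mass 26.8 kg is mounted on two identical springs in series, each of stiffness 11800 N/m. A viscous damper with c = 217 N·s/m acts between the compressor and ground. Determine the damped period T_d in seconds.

0.440 s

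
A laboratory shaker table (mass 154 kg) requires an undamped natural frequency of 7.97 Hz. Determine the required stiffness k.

386000 N/m

ω_n = 2πf_n = 2π × 7.97 = 50.08 rad/s.
k = m·ω_n² = 154 × 50.08² = 154 × 2508 = 386200 N/m.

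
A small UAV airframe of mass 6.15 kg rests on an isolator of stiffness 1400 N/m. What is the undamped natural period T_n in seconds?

0.416 s

ω_n = √(k/m) = √(1400/6.15) = √227.6 = 15.09 rad/s.
T_n = 2π/ω_n = 6.283/15.09 = 0.4164 s.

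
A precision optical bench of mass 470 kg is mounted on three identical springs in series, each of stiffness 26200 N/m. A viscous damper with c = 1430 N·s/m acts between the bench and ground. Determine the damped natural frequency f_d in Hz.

0.642 Hz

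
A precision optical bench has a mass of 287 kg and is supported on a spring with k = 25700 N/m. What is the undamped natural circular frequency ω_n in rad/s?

ω_n = √(k/m) = √(25700/287) = √89.55 = 9.463 rad/s.

9.46 rad/s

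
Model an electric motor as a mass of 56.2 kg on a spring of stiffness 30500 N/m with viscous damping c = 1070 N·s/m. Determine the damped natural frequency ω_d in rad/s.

21.3 rad/s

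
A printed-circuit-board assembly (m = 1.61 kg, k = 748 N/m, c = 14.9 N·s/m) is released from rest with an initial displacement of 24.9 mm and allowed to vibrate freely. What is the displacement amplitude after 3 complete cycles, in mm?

0.395 mm

ζ = c/(2√(km)) = 14.9/(2√(748 × 1.61)) = 14.9/69.41 = 0.2147.
Logarithmic decrement δ = 2πζ/√(1 − ζ²) = 2π × 0.2147/√(1 − 0.0461) = 1.381.
After n cycles, x_n/x₀ = e^(−nδ), so x_3 = 24.9 × e^(−3 × 1.381) = 24.9 × 0.01587 = 0.3952 mm.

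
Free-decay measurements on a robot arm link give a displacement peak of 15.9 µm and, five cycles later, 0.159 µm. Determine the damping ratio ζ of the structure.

Logarithmic decrement δ = (1/n)·ln(x₀/x_n) = (1/5)·ln(15.9/0.159) = (1/5)·ln(100.0) = 0.9210.
ζ = δ/√(4π² + δ²) = 0.9210/√(39.48 + 0.848) = 0.9210/6.350 = 0.1450.

0.145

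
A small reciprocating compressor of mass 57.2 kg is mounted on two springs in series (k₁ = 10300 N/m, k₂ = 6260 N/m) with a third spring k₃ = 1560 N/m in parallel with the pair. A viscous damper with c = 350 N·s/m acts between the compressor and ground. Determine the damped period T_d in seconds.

0.678 s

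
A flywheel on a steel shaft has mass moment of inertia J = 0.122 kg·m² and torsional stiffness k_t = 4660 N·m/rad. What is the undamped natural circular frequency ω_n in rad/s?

ω_n = √(k_t/J) = √(4660/0.122) = √38200 = 195.4 rad/s.

195 rad/s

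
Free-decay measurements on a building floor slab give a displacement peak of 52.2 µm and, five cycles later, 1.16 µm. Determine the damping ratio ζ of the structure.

Logarithmic decrement δ = (1/n)·ln(x₀/x_n) = (1/5)·ln(52.2/1.16) = (1/5)·ln(45.00) = 0.7613.
ζ = δ/√(4π² + δ²) = 0.7613/√(39.48 + 0.580) = 0.7613/6.329 = 0.1203.

0.120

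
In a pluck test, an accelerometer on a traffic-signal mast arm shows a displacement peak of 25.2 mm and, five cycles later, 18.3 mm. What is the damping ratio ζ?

0.0102

Logarithmic decrement δ = (1/n)·ln(x₀/x_n) = (1/5)·ln(25.2/18.3) = (1/5)·ln(1.377) = 0.06399.
ζ = δ/√(4π² + δ²) = 0.06399/√(39.48 + 0.00409) = 0.06399/6.284 = 0.01018.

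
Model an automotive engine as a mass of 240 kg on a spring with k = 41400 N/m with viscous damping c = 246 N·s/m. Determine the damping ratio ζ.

ω_n = √(k/m) = √(41400/240) = 13.13 rad/s.
Critical damping c_c = 2√(k·m) = 2√(41400 × 240) = 6304 N·s/m, so ζ = c/c_c = 246/6304 = 0.03902.

0.0390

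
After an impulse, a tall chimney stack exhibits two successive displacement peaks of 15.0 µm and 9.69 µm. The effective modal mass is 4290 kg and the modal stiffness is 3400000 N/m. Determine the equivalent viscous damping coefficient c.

16800 N·s/m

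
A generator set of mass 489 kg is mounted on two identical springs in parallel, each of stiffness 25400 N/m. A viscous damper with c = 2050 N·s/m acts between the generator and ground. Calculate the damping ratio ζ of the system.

Parallel springs add: k_eq = 2 × 25400 = 50800 N/m.
ω_n = √(k_eq/m) = √(50800/489) = 10.19 rad/s.
Critical damping c_c = 2√(k_eq·m) = 2√(50800 × 489) = 9968 N·s/m, so ζ = c/c_c = 2050/9968 = 0.2057.

0.206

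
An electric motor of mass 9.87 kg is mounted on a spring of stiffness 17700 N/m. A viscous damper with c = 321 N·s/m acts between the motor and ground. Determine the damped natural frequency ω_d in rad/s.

ω_n = √(k/m) = √(17700/9.87) = 42.35 rad/s.
Critical damping c_c = 2√(k·m) = 2√(17700 × 9.87) = 835.9 N·s/m, so ζ = c/c_c = 321/835.9 = 0.3840.
ω_d = ω_n√(1 − ζ²) = 42.35 × √(1 − 0.147) = 39.10 rad/s.

39.1 rad/s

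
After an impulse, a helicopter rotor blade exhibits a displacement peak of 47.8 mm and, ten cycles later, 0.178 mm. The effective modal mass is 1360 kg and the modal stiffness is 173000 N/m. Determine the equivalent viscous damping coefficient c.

Logarithmic decrement δ = (1/n)·ln(x₀/x_n) = (1/10)·ln(47.8/0.178) = (1/10)·ln(268.5) = 0.5593.
ζ = δ/√(4π² + δ²) = 0.5593/√(39.48 + 0.313) = 0.5593/6.308 = 0.08866.
c = ζ · 2√(km) = 0.08866 × 2√(173000 × 1360) = 0.08866 × 30680 = 2720 N·s/m.

2720 N·s/m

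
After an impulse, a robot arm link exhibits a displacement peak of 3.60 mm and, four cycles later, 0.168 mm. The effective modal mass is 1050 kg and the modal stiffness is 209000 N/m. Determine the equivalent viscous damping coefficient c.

3590 N·s/m

Logarithmic decrement δ = (1/n)·ln(x₀/x_n) = (1/4)·ln(3.60/0.168) = (1/4)·ln(21.43) = 0.7662.
ζ = δ/√(4π² + δ²) = 0.7662/√(39.48 + 0.587) = 0.7662/6.330 = 0.1210.
c = ζ · 2√(km) = 0.1210 × 2√(209000 × 1050) = 0.1210 × 29630 = 3586 N·s/m.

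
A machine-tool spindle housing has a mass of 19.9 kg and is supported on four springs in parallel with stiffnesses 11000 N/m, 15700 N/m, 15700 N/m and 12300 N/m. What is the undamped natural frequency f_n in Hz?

Parallel springs add: k_eq = 11000 + 15700 + 15700 + 12300 = 54700 N/m.
ω_n = √(k_eq/m) = √(54700/19.9) = √2749 = 52.43 rad/s.
f_n = ω_n/(2π) = 52.43/6.283 = 8.344 Hz.

8.34 Hz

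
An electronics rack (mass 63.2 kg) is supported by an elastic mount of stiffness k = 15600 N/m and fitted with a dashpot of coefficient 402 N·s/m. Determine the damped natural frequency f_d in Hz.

2.45 Hz

ω_n = √(k/m) = √(15600/63.2) = 15.71 rad/s.
Critical damping c_c = 2√(k·m) = 2√(15600 × 63.2) = 1986 N·s/m, so ζ = c/c_c = 402/1986 = 0.2024.
ω_d = ω_n√(1 − ζ²) = 15.71 × √(1 − 0.0410) = 15.39 rad/s.
f_d = ω_d/(2π) = 2.449 Hz.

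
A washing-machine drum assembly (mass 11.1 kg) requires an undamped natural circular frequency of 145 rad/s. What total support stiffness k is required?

233000 N/m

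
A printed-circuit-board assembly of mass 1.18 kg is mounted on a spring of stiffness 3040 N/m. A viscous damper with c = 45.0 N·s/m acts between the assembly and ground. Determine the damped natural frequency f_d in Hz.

7.49 Hz

ω_n = √(k/m) = √(3040/1.18) = 50.76 rad/s.
Critical damping c_c = 2√(k·m) = 2√(3040 × 1.18) = 119.8 N·s/m, so ζ = c/c_c = 45.0/119.8 = 0.3757.
ω_d = ω_n√(1 − ζ²) = 50.76 × √(1 − 0.141) = 47.04 rad/s.
f_d = ω_d/(2π) = 7.487 Hz.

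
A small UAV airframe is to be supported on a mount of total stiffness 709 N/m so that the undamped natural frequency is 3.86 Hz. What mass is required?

1.21 kg

ω_n = 2πf_n = 2π × 3.86 = 24.25 rad/s.
m = k/ω_n² = 709/24.25² = 709/588.2 = 1.205 kg.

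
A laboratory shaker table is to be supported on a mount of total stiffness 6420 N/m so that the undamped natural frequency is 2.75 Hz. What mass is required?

ω_n = 2πf_n = 2π × 2.75 = 17.28 rad/s.
m = k/ω_n² = 6420/17.28² = 6420/298.6 = 21.50 kg.

21.5 kg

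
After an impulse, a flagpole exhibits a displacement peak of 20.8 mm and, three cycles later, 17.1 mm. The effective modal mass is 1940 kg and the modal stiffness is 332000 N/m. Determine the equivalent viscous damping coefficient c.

Logarithmic decrement δ = (1/n)·ln(x₀/x_n) = (1/3)·ln(20.8/17.1) = (1/3)·ln(1.216) = 0.06529.
ζ = δ/√(4π² + δ²) = 0.06529/√(39.48 + 0.00426) = 0.06529/6.284 = 0.01039.
c = ζ · 2√(km) = 0.01039 × 2√(332000 × 1940) = 0.01039 × 50760 = 527.4 N·s/m.

527 N·s/m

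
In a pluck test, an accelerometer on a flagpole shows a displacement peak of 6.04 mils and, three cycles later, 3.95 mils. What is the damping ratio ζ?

0.0225

Logarithmic decrement δ = (1/n)·ln(x₀/x_n) = (1/3)·ln(6.04/3.95) = (1/3)·ln(1.529) = 0.1416.
ζ = δ/√(4π² + δ²) = 0.1416/√(39.48 + 0.0200) = 0.1416/6.285 = 0.02252.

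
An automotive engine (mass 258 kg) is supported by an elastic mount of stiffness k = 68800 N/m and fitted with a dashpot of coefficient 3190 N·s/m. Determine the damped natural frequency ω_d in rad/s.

15.1 rad/s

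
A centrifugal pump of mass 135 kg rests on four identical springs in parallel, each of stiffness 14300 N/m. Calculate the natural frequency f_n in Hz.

Parallel springs add: k_eq = 4 × 14300 = 57200 N/m.
ω_n = √(k_eq/m) = √(57200/135) = √423.7 = 20.58 rad/s.
f_n = ω_n/(2π) = 20.58/6.283 = 3.276 Hz.

3.28 Hz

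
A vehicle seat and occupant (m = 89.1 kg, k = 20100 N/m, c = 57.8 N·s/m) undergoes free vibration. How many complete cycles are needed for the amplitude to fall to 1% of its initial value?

34 cycles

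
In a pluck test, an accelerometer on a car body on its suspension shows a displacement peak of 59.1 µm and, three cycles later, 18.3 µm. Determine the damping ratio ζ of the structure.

0.0621

Logarithmic decrement δ = (1/n)·ln(x₀/x_n) = (1/3)·ln(59.1/18.3) = (1/3)·ln(3.230) = 0.3908.
ζ = δ/√(4π² + δ²) = 0.3908/√(39.48 + 0.153) = 0.3908/6.295 = 0.06207.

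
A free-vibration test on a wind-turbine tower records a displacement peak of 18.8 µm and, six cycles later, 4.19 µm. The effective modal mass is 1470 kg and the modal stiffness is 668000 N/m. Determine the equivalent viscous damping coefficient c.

2490 N·s/m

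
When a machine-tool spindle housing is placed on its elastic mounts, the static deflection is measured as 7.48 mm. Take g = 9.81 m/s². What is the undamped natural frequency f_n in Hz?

5.76 Hz

ω_n = √(g/δ_st) = √(9.81/0.00748) = √1311 = 36.21 rad/s.
f_n = ω_n/(2π) = 36.21/6.283 = 5.764 Hz.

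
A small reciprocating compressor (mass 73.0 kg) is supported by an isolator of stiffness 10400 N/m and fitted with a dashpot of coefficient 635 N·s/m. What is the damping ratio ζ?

ω_n = √(k/m) = √(10400/73.0) = 11.94 rad/s.
Critical damping c_c = 2√(k·m) = 2√(10400 × 73.0) = 1743 N·s/m, so ζ = c/c_c = 635/1743 = 0.3644.

0.364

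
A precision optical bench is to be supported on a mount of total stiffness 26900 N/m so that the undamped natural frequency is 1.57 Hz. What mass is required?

276 kg

ω_n = 2πf_n = 2π × 1.57 = 9.865 rad/s.
m = k/ω_n² = 26900/9.865² = 26900/97.31 = 276.4 kg.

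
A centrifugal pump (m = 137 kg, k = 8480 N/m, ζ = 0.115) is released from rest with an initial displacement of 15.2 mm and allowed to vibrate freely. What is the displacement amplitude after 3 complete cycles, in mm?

1.71 mm

Logarithmic decrement δ = 2πζ/√(1 − ζ²) = 2π × 0.1150/√(1 − 0.0132) = 0.7274.
After n cycles, x_n/x₀ = e^(−nδ), so x_3 = 15.2 × e^(−3 × 0.7274) = 15.2 × 0.1128 = 1.714 mm.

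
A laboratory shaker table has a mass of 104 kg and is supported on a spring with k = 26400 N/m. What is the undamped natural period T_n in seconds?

ω_n = √(k/m) = √(26400/104) = √253.8 = 15.93 rad/s.
T_n = 2π/ω_n = 6.283/15.93 = 0.3944 s.

0.394 s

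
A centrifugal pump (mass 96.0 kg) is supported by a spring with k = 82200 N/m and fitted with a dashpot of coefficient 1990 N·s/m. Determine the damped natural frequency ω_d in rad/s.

27.4 rad/s

ω_n = √(k/m) = √(82200/96.0) = 29.26 rad/s.
Critical damping c_c = 2√(k·m) = 2√(82200 × 96.0) = 5618 N·s/m, so ζ = c/c_c = 1990/5618 = 0.3542.
ω_d = ω_n√(1 − ζ²) = 29.26 × √(1 − 0.125) = 27.36 rad/s.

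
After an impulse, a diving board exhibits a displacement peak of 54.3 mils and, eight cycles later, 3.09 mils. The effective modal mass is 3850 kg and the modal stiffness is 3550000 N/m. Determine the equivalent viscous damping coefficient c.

Logarithmic decrement δ = (1/n)·ln(x₀/x_n) = (1/8)·ln(54.3/3.09) = (1/8)·ln(17.57) = 0.3583.
ζ = δ/√(4π² + δ²) = 0.3583/√(39.48 + 0.128) = 0.3583/6.293 = 0.05693.
c = ζ · 2√(km) = 0.05693 × 2√(3550000 × 3850) = 0.05693 × 233800 = 13310 N·s/m.

13300 N·s/m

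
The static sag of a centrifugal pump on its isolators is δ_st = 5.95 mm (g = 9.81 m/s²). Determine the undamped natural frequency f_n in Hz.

ω_n = √(g/δ_st) = √(9.81/0.00595) = √1649 = 40.60 rad/s.
f_n = ω_n/(2π) = 40.60/6.283 = 6.462 Hz.

6.46 Hz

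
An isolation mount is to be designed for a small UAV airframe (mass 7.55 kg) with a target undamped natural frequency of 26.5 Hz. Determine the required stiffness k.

209000 N/m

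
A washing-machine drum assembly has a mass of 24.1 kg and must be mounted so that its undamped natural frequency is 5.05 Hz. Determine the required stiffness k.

ω_n = 2πf_n = 2π × 5.05 = 31.73 rad/s.
k = m·ω_n² = 24.1 × 31.73² = 24.1 × 1007 = 24260 N/m.

24300 N/m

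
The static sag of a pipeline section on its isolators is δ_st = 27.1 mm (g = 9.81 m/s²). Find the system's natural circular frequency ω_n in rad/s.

19.0 rad/s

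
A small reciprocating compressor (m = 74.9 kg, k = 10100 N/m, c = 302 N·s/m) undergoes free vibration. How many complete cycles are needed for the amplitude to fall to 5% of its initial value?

ζ = c/(2√(km)) = 302/(2√(10100 × 74.9)) = 302/1740 = 0.1736.
Logarithmic decrement δ = 2πζ/√(1 − ζ²) = 2π × 0.1736/√(1 − 0.0301) = 1.108.
x_n/x₀ = e^(−nδ) ≤ 0.05; take ln: n ≥ ln(1/0.05)/δ = 2.996/1.108 = 2.705.
So 3 complete cycles are required.

3 cycles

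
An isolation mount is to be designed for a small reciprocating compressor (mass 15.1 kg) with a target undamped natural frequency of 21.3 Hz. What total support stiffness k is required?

270000 N/m

ω_n = 2πf_n = 2π × 21.3 = 133.8 rad/s.
k = m·ω_n² = 15.1 × 133.8² = 15.1 × 17910 = 270500 N/m.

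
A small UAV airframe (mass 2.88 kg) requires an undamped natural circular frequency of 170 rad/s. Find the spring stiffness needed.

k = m·ω_n² = 2.88 × 170.0² = 2.88 × 28900 = 83230 N/m.

83200 N/m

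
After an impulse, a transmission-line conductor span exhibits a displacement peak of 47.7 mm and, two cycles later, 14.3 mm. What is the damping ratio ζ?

0.0954

Logarithmic decrement δ = (1/n)·ln(x₀/x_n) = (1/2)·ln(47.7/14.3) = (1/2)·ln(3.336) = 0.6023.
ζ = δ/√(4π² + δ²) = 0.6023/√(39.48 + 0.363) = 0.6023/6.312 = 0.09543.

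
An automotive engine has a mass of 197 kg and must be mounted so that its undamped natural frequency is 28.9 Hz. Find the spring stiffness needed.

ω_n = 2πf_n = 2π × 28.9 = 181.6 rad/s.
k = m·ω_n² = 197 × 181.6² = 197 × 32970 = 6496000 N/m.

6500000 N/m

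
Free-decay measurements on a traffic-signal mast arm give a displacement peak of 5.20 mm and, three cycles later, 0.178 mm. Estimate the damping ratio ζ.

Logarithmic decrement δ = (1/n)·ln(x₀/x_n) = (1/3)·ln(5.20/0.178) = (1/3)·ln(29.21) = 1.125.
ζ = δ/√(4π² + δ²) = 1.125/√(39.48 + 1.27) = 1.125/6.383 = 0.1762.

0.176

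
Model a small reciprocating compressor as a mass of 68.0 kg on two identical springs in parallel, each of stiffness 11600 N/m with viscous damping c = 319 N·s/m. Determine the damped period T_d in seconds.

0.343 s

Parallel springs add: k_eq = 2 × 11600 = 23200 N/m.
ω_n = √(k_eq/m) = √(23200/68.0) = 18.47 rad/s.
Critical damping c_c = 2√(k_eq·m) = 2√(23200 × 68.0) = 2512 N·s/m, so ζ = c/c_c = 319/2512 = 0.1270.
ω_d = ω_n√(1 − ζ²) = 18.47 × √(1 − 0.0161) = 18.32 rad/s.
T_d = 2π/ω_d = 0.3429 s.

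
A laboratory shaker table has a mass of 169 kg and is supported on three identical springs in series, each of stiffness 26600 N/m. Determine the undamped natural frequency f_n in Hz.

1.15 Hz

Series springs: 1/k_eq = 3/26600, so k_eq = 26600/3 = 8867 N/m.
ω_n = √(k_eq/m) = √(8867/169) = √52.47 = 7.243 rad/s.
f_n = ω_n/(2π) = 7.243/6.283 = 1.153 Hz.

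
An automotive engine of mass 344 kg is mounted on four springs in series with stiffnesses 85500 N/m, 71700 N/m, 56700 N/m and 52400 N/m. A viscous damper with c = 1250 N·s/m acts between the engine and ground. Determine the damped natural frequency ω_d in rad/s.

Series springs: 1/k_eq = 1/85500 + 1/71700 + 1/56700 + 1/52400 = 6.236×10^-5, so k_eq = 16040 N/m.
ω_n = √(k_eq/m) = √(16040/344) = 6.827 rad/s.
Critical damping c_c = 2√(k_eq·m) = 2√(16040 × 344) = 4697 N·s/m, so ζ = c/c_c = 1250/4697 = 0.2661.
ω_d = ω_n√(1 − ζ²) = 6.827 × √(1 − 0.0708) = 6.581 rad/s.

6.58 rad/s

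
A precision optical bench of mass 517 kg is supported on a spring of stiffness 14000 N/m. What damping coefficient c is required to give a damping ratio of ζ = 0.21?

c_c = 2√(k·m) = 2√(14000 × 517) = 5381 N·s/m.
c = ζ·c_c = 0.21 × 5381 = 1130 N·s/m.

1130 N·s/m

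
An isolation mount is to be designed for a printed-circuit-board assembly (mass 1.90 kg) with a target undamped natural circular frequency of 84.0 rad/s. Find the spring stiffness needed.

13400 N/m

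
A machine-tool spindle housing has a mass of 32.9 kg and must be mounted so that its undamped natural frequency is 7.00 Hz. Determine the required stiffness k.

ω_n = 2πf_n = 2π × 7.00 = 43.98 rad/s.
k = m·ω_n² = 32.9 × 43.98² = 32.9 × 1934 = 63640 N/m.

63600 N/m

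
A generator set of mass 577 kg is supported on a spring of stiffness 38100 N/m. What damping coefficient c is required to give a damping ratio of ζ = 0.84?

7880 N·s/m

c_c = 2√(k·m) = 2√(38100 × 577) = 9377 N·s/m.
c = ζ·c_c = 0.84 × 9377 = 7877 N·s/m.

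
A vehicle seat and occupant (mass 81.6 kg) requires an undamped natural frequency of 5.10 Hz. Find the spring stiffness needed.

83800 N/m

ω_n = 2πf_n = 2π × 5.10 = 32.04 rad/s.
k = m·ω_n² = 81.6 × 32.04² = 81.6 × 1027 = 83790 N/m.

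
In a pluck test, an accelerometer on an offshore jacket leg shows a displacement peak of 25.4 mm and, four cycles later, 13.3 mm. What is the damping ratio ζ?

0.0257

Logarithmic decrement δ = (1/n)·ln(x₀/x_n) = (1/4)·ln(25.4/13.3) = (1/4)·ln(1.910) = 0.1617.
ζ = δ/√(4π² + δ²) = 0.1617/√(39.48 + 0.0262) = 0.1617/6.285 = 0.02573.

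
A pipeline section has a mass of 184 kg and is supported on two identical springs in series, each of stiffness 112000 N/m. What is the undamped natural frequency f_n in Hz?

Series springs: 1/k_eq = 2/112000, so k_eq = 112000/2 = 56000 N/m.
ω_n = √(k_eq/m) = √(56000/184) = √304.3 = 17.45 rad/s.
f_n = ω_n/(2π) = 17.45/6.283 = 2.777 Hz.

2.78 Hz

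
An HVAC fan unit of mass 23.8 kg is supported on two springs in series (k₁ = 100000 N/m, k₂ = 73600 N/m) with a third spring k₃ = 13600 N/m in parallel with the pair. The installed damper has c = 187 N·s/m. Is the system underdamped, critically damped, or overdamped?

underdamped

Series pair: k_s = k₁k₂/(k₁+k₂) = (100000)(73600)/(100000 + 73600) = 42400 N/m. In parallel with k₃: k_eq = 42400 + 13600 = 56000 N/m.
c_c = 2√(k_eq·m) = 2309 N·s/m; ζ = c/c_c = 187/2309 = 0.0810.
Since ζ < 1 the system is underdamped.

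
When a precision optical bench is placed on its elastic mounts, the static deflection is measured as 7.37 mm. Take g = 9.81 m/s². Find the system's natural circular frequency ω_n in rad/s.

36.5 rad/s

ω_n = √(g/δ_st) = √(9.81/0.00737) = √1331 = 36.48 rad/s.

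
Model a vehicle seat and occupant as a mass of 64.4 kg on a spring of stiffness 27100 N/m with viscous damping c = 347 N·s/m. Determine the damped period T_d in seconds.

0.309 s

ω_n = √(k/m) = √(27100/64.4) = 20.51 rad/s.
Critical damping c_c = 2√(k·m) = 2√(27100 × 64.4) = 2642 N·s/m, so ζ = c/c_c = 347/2642 = 0.1313.
ω_d = ω_n√(1 − ζ²) = 20.51 × √(1 − 0.0172) = 20.34 rad/s.
T_d = 2π/ω_d = 0.3090 s.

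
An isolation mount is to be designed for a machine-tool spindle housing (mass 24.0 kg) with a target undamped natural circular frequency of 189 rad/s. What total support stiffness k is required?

857000 N/m

k = m·ω_n² = 24.0 × 189.0² = 24.0 × 35720 = 857300 N/m.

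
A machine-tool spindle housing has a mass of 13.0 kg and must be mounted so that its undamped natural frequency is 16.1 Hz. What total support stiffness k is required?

133000 N/m

ω_n = 2πf_n = 2π × 16.1 = 101.2 rad/s.
k = m·ω_n² = 13.0 × 101.2² = 13.0 × 10230 = 133000 N/m.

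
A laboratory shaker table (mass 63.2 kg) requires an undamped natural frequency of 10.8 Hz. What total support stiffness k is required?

291000 N/m

ω_n = 2πf_n = 2π × 10.8 = 67.86 rad/s.
k = m·ω_n² = 63.2 × 67.86² = 63.2 × 4605 = 291000 N/m.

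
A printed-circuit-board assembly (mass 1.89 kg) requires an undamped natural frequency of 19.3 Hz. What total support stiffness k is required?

27800 N/m

ω_n = 2πf_n = 2π × 19.3 = 121.3 rad/s.
k = m·ω_n² = 1.89 × 121.3² = 1.89 × 14710 = 27790 N/m.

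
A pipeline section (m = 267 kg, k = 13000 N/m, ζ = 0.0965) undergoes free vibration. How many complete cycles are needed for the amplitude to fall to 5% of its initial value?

5 cycles

Logarithmic decrement δ = 2πζ/√(1 − ζ²) = 2π × 0.09650/√(1 − 0.00931) = 0.6092.
x_n/x₀ = e^(−nδ) ≤ 0.05; take ln: n ≥ ln(1/0.05)/δ = 2.996/0.6092 = 4.918.
So 5 complete cycles are required.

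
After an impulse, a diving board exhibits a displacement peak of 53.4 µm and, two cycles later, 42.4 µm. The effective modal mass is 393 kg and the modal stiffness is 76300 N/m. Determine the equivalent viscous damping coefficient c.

201 N·s/m

Logarithmic decrement δ = (1/n)·ln(x₀/x_n) = (1/2)·ln(53.4/42.4) = (1/2)·ln(1.259) = 0.1153.
ζ = δ/√(4π² + δ²) = 0.1153/√(39.48 + 0.0133) = 0.1153/6.284 = 0.01835.
c = ζ · 2√(km) = 0.01835 × 2√(76300 × 393) = 0.01835 × 10950 = 201.0 N·s/m.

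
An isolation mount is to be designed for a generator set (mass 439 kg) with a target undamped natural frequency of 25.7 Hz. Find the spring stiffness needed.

11400000 N/m

ω_n = 2πf_n = 2π × 25.7 = 161.5 rad/s.
k = m·ω_n² = 439 × 161.5² = 439 × 26080 = 11450000 N/m.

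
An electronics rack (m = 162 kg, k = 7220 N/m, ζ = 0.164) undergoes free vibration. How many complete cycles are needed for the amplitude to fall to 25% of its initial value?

2 cycles

Logarithmic decrement δ = 2πζ/√(1 − ζ²) = 2π × 0.1640/√(1 − 0.0269) = 1.045.
x_n/x₀ = e^(−nδ) ≤ 0.25; take ln: n ≥ ln(1/0.25)/δ = 1.386/1.045 = 1.327.
So 2 complete cycles are required.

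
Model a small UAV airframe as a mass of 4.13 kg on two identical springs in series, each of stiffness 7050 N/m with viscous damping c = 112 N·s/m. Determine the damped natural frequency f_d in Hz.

4.12 Hz

Series springs: 1/k_eq = 2/7050, so k_eq = 7050/2 = 3525 N/m.
ω_n = √(k_eq/m) = √(3525/4.13) = 29.21 rad/s.
Critical damping c_c = 2√(k_eq·m) = 2√(3525 × 4.13) = 241.3 N·s/m, so ζ = c/c_c = 112/241.3 = 0.4641.
ω_d = ω_n√(1 − ζ²) = 29.21 × √(1 − 0.215) = 25.88 rad/s.
f_d = ω_d/(2π) = 4.119 Hz.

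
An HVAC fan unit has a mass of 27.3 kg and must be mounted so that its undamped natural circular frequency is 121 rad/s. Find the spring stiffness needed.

400000 N/m

k = m·ω_n² = 27.3 × 121.0² = 27.3 × 14640 = 399700 N/m.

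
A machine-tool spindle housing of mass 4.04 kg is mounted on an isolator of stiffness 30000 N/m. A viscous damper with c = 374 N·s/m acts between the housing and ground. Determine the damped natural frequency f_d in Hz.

11.6 Hz

ω_n = √(k/m) = √(30000/4.04) = 86.17 rad/s.
Critical damping c_c = 2√(k·m) = 2√(30000 × 4.04) = 696.3 N·s/m, so ζ = c/c_c = 374/696.3 = 0.5371.
ω_d = ω_n√(1 − ζ²) = 86.17 × √(1 − 0.289) = 72.69 rad/s.
f_d = ω_d/(2π) = 11.57 Hz.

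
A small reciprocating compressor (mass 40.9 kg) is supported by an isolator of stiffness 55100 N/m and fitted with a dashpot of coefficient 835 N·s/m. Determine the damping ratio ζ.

0.278

ω_n = √(k/m) = √(55100/40.9) = 36.70 rad/s.
Critical damping c_c = 2√(k·m) = 2√(55100 × 40.9) = 3002 N·s/m, so ζ = c/c_c = 835/3002 = 0.2781.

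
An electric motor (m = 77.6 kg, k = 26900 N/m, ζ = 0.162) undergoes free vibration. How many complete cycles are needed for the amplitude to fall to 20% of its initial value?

2 cycles

Logarithmic decrement δ = 2πζ/√(1 − ζ²) = 2π × 0.1620/√(1 − 0.0262) = 1.032.
x_n/x₀ = e^(−nδ) ≤ 0.2; take ln: n ≥ ln(1/0.2)/δ = 1.609/1.032 = 1.560.
So 2 complete cycles are required.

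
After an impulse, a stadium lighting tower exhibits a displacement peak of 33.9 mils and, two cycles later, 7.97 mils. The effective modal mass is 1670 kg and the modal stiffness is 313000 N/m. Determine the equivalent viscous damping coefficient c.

Logarithmic decrement δ = (1/n)·ln(x₀/x_n) = (1/2)·ln(33.9/7.97) = (1/2)·ln(4.253) = 0.7239.
ζ = δ/√(4π² + δ²) = 0.7239/√(39.48 + 0.524) = 0.7239/6.325 = 0.1144.
c = ζ · 2√(km) = 0.1144 × 2√(313000 × 1670) = 0.1144 × 45730 = 5233 N·s/m.

5230 N·s/m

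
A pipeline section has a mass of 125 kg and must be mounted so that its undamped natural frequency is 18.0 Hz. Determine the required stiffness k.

ω_n = 2πf_n = 2π × 18.0 = 113.1 rad/s.
k = m·ω_n² = 125 × 113.1² = 125 × 12790 = 1599000 N/m.

1600000 N/m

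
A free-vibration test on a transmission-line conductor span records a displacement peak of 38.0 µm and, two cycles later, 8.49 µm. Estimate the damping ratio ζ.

0.118

Logarithmic decrement δ = (1/n)·ln(x₀/x_n) = (1/2)·ln(38.0/8.49) = (1/2)·ln(4.476) = 0.7493.
ζ = δ/√(4π² + δ²) = 0.7493/√(39.48 + 0.562) = 0.7493/6.328 = 0.1184.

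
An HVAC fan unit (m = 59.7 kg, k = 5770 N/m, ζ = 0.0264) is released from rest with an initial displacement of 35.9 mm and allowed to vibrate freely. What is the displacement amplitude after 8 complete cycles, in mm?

Logarithmic decrement δ = 2πζ/√(1 − ζ²) = 2π × 0.02640/√(1 − 0.000697) = 0.1659.
After n cycles, x_n/x₀ = e^(−nδ), so x_8 = 35.9 × e^(−8 × 0.1659) = 35.9 × 0.2651 = 9.519 mm.

9.52 mm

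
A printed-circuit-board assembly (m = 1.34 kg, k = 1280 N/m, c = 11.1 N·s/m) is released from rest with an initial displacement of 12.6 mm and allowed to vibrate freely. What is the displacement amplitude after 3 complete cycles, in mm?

0.985 mm

ζ = c/(2√(km)) = 11.1/(2√(1280 × 1.34)) = 11.1/82.83 = 0.1340.
Logarithmic decrement δ = 2πζ/√(1 − ζ²) = 2π × 0.1340/√(1 − 0.0180) = 0.8497.
After n cycles, x_n/x₀ = e^(−nδ), so x_3 = 12.6 × e^(−3 × 0.8497) = 12.6 × 0.07816 = 0.9848 mm.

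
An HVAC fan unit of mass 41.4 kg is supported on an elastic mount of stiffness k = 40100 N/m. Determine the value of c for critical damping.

2580 N·s/m

c_c = 2√(k·m) = 2√(40100 × 41.4) = 2 × 1288 = 2577 N·s/m.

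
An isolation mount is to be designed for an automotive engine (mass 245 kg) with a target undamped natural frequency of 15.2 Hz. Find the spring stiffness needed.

2230000 N/m

ω_n = 2πf_n = 2π × 15.2 = 95.50 rad/s.
k = m·ω_n² = 245 × 95.50² = 245 × 9121 = 2235000 N/m.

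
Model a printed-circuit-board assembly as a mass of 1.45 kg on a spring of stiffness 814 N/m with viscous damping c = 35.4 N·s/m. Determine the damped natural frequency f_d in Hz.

3.23 Hz

ω_n = √(k/m) = √(814.0/1.45) = 23.69 rad/s.
Critical damping c_c = 2√(k·m) = 2√(814.0 × 1.45) = 68.71 N·s/m, so ζ = c/c_c = 35.4/68.71 = 0.5152.
ω_d = ω_n√(1 − ζ²) = 23.69 × √(1 − 0.265) = 20.31 rad/s.
f_d = ω_d/(2π) = 3.232 Hz.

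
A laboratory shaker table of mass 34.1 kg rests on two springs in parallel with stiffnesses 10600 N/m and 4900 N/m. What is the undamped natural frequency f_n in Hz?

Parallel springs add: k_eq = 10600 + 4900 = 15500 N/m.
ω_n = √(k_eq/m) = √(15500/34.1) = √454.5 = 21.32 rad/s.
f_n = ω_n/(2π) = 21.32/6.283 = 3.393 Hz.

3.39 Hz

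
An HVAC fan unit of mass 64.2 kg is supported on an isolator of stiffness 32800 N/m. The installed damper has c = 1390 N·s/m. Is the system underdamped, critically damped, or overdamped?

c_c = 2√(k·m) = 2902 N·s/m; ζ = c/c_c = 1390/2902 = 0.479.
Since ζ < 1 the system is underdamped.

underdamped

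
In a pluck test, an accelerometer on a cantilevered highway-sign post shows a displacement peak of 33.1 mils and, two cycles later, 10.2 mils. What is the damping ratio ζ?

0.0933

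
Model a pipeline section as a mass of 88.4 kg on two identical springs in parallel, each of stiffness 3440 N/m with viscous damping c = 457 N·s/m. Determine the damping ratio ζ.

0.293

Parallel springs add: k_eq = 2 × 3440 = 6880 N/m.
ω_n = √(k_eq/m) = √(6880/88.4) = 8.822 rad/s.
Critical damping c_c = 2√(k_eq·m) = 2√(6880 × 88.4) = 1560 N·s/m, so ζ = c/c_c = 457/1560 = 0.2930.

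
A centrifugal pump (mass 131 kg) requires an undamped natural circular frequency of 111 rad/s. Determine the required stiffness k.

1610000 N/m

k = m·ω_n² = 131 × 111.0² = 131 × 12320 = 1614000 N/m.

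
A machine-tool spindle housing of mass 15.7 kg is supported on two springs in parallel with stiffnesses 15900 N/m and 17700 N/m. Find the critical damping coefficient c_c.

1450 N·s/m

Parallel springs add: k_eq = 15900 + 17700 = 33600 N/m.
c_c = 2√(k_eq·m) = 2√(33600 × 15.7) = 2 × 726.3 = 1453 N·s/m.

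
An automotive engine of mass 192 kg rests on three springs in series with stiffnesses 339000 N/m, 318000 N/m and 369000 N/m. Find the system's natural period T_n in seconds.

Series springs: 1/k_eq = 1/339000 + 1/318000 + 1/369000 = 8.805×10^-6, so k_eq = 113600 N/m.
ω_n = √(k_eq/m) = √(113600/192) = √591.6 = 24.32 rad/s.
T_n = 2π/ω_n = 6.283/24.32 = 0.2583 s.

0.258 s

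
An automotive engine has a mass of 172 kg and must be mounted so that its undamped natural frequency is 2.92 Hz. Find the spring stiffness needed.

57900 N/m

ω_n = 2πf_n = 2π × 2.92 = 18.35 rad/s.
k = m·ω_n² = 172 × 18.35² = 172 × 336.6 = 57900 N/m.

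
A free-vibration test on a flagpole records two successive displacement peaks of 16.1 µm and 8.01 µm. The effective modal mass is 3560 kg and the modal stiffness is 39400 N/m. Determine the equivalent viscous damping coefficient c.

2620 N·s/m

Logarithmic decrement δ = (1/n)·ln(x₀/x_n) = (1/1)·ln(16.1/8.01) = (1/1)·ln(2.010) = 0.6981.
ζ = δ/√(4π² + δ²) = 0.6981/√(39.48 + 0.487) = 0.6981/6.322 = 0.1104.
c = ζ · 2√(km) = 0.1104 × 2√(39400 × 3560) = 0.1104 × 23690 = 2616 N·s/m.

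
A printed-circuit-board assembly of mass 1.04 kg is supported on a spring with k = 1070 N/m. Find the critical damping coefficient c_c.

66.7 N·s/m

c_c = 2√(k·m) = 2√(1070 × 1.04) = 2 × 33.36 = 66.72 N·s/m.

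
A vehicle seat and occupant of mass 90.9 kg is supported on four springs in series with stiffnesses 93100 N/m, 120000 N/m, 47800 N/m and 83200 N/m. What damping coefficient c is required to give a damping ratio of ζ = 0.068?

180 N·s/m

Series springs: 1/k_eq = 1/93100 + 1/120000 + 1/47800 + 1/83200 = 5.201×10^-5, so k_eq = 19230 N/m.
c_c = 2√(k_eq·m) = 2√(19230 × 90.9) = 2644 N·s/m.
c = ζ·c_c = 0.068 × 2644 = 179.8 N·s/m.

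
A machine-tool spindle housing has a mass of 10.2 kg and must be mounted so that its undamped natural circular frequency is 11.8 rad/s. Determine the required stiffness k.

k = m·ω_n² = 10.2 × 11.80² = 10.2 × 139.2 = 1420 N/m.

1420 N/m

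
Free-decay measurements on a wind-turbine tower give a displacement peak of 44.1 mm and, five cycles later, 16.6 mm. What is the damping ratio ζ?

0.0311

Logarithmic decrement δ = (1/n)·ln(x₀/x_n) = (1/5)·ln(44.1/16.6) = (1/5)·ln(2.657) = 0.1954.
ζ = δ/√(4π² + δ²) = 0.1954/√(39.48 + 0.0382) = 0.1954/6.286 = 0.03109.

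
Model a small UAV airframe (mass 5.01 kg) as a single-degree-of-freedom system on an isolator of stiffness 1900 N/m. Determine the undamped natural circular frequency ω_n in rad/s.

ω_n = √(k/m) = √(1900/5.01) = √379.2 = 19.47 rad/s.

19.5 rad/s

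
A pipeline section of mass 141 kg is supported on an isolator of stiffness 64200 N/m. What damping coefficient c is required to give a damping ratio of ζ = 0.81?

c_c = 2√(k·m) = 2√(64200 × 141) = 6017 N·s/m.
c = ζ·c_c = 0.81 × 6017 = 4874 N·s/m.

4870 N·s/m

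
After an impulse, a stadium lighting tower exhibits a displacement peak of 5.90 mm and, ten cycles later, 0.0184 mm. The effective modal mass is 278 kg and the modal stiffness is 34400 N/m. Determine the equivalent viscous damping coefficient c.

566 N·s/m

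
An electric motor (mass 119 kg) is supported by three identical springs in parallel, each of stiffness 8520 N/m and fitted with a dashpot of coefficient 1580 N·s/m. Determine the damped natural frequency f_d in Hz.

2.08 Hz

Parallel springs add: k_eq = 3 × 8520 = 25560 N/m.
ω_n = √(k_eq/m) = √(25560/119) = 14.66 rad/s.
Critical damping c_c = 2√(k_eq·m) = 2√(25560 × 119) = 3488 N·s/m, so ζ = c/c_c = 1580/3488 = 0.4530.
ω_d = ω_n√(1 − ζ²) = 14.66 × √(1 − 0.205) = 13.07 rad/s.
f_d = ω_d/(2π) = 2.080 Hz.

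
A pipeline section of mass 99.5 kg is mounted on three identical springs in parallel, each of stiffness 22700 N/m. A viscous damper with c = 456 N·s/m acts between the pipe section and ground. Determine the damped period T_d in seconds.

Parallel springs add: k_eq = 3 × 22700 = 68100 N/m.
ω_n = √(k_eq/m) = √(68100/99.5) = 26.16 rad/s.
Critical damping c_c = 2√(k_eq·m) = 2√(68100 × 99.5) = 5206 N·s/m, so ζ = c/c_c = 456/5206 = 0.08759.
ω_d = ω_n√(1 − ζ²) = 26.16 × √(1 − 0.00767) = 26.06 rad/s.
T_d = 2π/ω_d = 0.2411 s.

0.241 s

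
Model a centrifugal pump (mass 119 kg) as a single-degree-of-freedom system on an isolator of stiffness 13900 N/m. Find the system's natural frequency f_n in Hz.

1.72 Hz

ω_n = √(k/m) = √(13900/119) = √116.8 = 10.81 rad/s.
f_n = ω_n/(2π) = 10.81/6.283 = 1.720 Hz.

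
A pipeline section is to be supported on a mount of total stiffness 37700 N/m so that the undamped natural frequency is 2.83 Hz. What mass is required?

ω_n = 2πf_n = 2π × 2.83 = 17.78 rad/s.
m = k/ω_n² = 37700/17.78² = 37700/316.2 = 119.2 kg.

119 kg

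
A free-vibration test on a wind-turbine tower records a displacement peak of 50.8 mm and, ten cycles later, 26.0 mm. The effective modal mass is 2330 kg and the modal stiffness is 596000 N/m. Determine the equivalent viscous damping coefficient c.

794 N·s/m

Logarithmic decrement δ = (1/n)·ln(x₀/x_n) = (1/10)·ln(50.8/26.0) = (1/10)·ln(1.954) = 0.06698.
ζ = δ/√(4π² + δ²) = 0.06698/√(39.48 + 0.00449) = 0.06698/6.284 = 0.01066.
c = ζ · 2√(km) = 0.01066 × 2√(596000 × 2330) = 0.01066 × 74530 = 794.5 N·s/m.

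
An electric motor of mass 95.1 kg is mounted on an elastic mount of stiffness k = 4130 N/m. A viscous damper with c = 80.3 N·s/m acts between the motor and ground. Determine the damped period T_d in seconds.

0.955 s

ω_n = √(k/m) = √(4130/95.1) = 6.590 rad/s.
Critical damping c_c = 2√(k·m) = 2√(4130 × 95.1) = 1253 N·s/m, so ζ = c/c_c = 80.3/1253 = 0.06406.
ω_d = ω_n√(1 − ζ²) = 6.590 × √(1 − 0.00410) = 6.576 rad/s.
T_d = 2π/ω_d = 0.9554 s.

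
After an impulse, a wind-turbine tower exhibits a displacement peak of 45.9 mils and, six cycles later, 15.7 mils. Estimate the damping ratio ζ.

0.0284

Logarithmic decrement δ = (1/n)·ln(x₀/x_n) = (1/6)·ln(45.9/15.7) = (1/6)·ln(2.924) = 0.1788.
ζ = δ/√(4π² + δ²) = 0.1788/√(39.48 + 0.0320) = 0.1788/6.286 = 0.02845.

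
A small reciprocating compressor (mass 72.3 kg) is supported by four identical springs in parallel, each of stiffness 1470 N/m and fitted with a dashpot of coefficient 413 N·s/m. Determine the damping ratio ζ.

0.317

Parallel springs add: k_eq = 4 × 1470 = 5880 N/m.
ω_n = √(k_eq/m) = √(5880/72.3) = 9.018 rad/s.
Critical damping c_c = 2√(k_eq·m) = 2√(5880 × 72.3) = 1304 N·s/m, so ζ = c/c_c = 413/1304 = 0.3167.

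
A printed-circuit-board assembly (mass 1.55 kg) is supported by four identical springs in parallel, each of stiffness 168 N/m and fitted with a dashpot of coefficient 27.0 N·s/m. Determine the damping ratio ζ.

0.418

Parallel springs add: k_eq = 4 × 168 = 672.0 N/m.
ω_n = √(k_eq/m) = √(672.0/1.55) = 20.82 rad/s.
Critical damping c_c = 2√(k_eq·m) = 2√(672.0 × 1.55) = 64.55 N·s/m, so ζ = c/c_c = 27.0/64.55 = 0.4183.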